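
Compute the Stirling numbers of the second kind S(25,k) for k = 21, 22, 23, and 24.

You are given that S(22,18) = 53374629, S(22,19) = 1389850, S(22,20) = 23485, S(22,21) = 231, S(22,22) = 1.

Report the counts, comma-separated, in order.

[23] T[23,19]:19*1389850+53374629=79781779 · T[23,20]:20*23485+1389850=1859550 · T[23,21]:21*231+23485=28336 · T[23,22]:22*1+231=253 · T[23,23]:23*0+1=1
[24] T[24,20]:20*1859550+79781779=116972779 · T[24,21]:21*28336+1859550=2454606 · T[24,22]:22*253+28336=33902 · T[24,23]:23*1+253=276 · T[24,24]:24*0+1=1
[25] T[25,21]:21*2454606+116972779=168519505 · T[25,22]:22*33902+2454606=3200450 · T[25,23]:23*276+33902=40250 · T[25,24]:24*1+276=300
Read S(25,21) = 168519505, S(25,22) = 3200450, S(25,23) = 40250, S(25,24) = 300.

168519505, 3200450, 40250, 300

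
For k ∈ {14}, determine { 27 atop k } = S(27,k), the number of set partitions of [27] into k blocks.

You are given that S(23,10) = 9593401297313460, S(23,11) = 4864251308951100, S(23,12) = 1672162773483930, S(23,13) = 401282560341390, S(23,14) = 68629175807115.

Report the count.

i=24: T(24,11)=9593401297313460+11·4864251308951100=63100165695775560 | T(24,12)=4864251308951100+12·1672162773483930=24930204590758260 | T(24,13)=1672162773483930+13·401282560341390=6888836057922000 | T(24,14)=401282560341390+14·68629175807115=1362091021641000
i=25: T(25,12)=63100165695775560+12·24930204590758260=362262620784874680 | T(25,13)=24930204590758260+13·6888836057922000=114485073343744260 | T(25,14)=6888836057922000+14·1362091021641000=25958110360896000
i=26: T(26,13)=362262620784874680+13·114485073343744260=1850568574253550060 | T(26,14)=114485073343744260+14·25958110360896000=477898618396288260
i=27: T(27,14)=1850568574253550060+14·477898618396288260=8541149231801585700
Read S(27,14) = 8541149231801585700.

8541149231801585700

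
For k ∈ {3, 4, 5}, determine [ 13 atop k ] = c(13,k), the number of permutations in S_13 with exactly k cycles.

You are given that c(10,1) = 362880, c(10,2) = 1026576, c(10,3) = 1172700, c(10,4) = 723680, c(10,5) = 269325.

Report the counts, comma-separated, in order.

r11: T_11,1=10×362880+0=3628800; T_11,2=10×1026576+362880=10628640; T_11,3=10×1172700+1026576=12753576; T_11,4=10×723680+1172700=8409500; T_11,5=10×269325+723680=3416930
r12: T_12,2=11×10628640+3628800=120543840; T_12,3=11×12753576+10628640=150917976; T_12,4=11×8409500+12753576=105258076; T_12,5=11×3416930+8409500=45995730
r13: T_13,3=12×150917976+120543840=1931559552; T_13,4=12×105258076+150917976=1414014888; T_13,5=12×45995730+105258076=657206836
Read c(13,3) = 1931559552, c(13,4) = 1414014888, c(13,5) = 657206836.

1931559552, 1414014888, 657206836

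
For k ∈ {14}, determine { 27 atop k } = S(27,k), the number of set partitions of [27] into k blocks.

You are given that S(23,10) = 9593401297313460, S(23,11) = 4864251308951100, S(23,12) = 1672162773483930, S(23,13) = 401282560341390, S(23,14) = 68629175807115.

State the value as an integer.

8541149231801585700

i=24: T(24,11)=9593401297313460+11·4864251308951100=63100165695775560 | T(24,12)=4864251308951100+12·1672162773483930=24930204590758260 | T(24,13)=1672162773483930+13·401282560341390=6888836057922000 | T(24,14)=401282560341390+14·68629175807115=1362091021641000
i=25: T(25,12)=63100165695775560+12·24930204590758260=362262620784874680 | T(25,13)=24930204590758260+13·6888836057922000=114485073343744260 | T(25,14)=6888836057922000+14·1362091021641000=25958110360896000
i=26: T(26,13)=362262620784874680+13·114485073343744260=1850568574253550060 | T(26,14)=114485073343744260+14·25958110360896000=477898618396288260
i=27: T(27,14)=1850568574253550060+14·477898618396288260=8541149231801585700
Read S(27,14) = 8541149231801585700.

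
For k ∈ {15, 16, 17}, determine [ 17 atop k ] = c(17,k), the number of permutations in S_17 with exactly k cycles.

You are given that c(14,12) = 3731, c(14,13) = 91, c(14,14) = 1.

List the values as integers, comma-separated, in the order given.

i=15: T(15,13)=3731+14·91=5005 | T(15,14)=91+14·1=105 | T(15,15)=1+14·0=1
i=16: T(16,14)=5005+15·105=6580 | T(16,15)=105+15·1=120 | T(16,16)=1+15·0=1
i=17: T(17,15)=6580+16·120=8500 | T(17,16)=120+16·1=136 | T(17,17)=1+16·0=1
Read c(17,15) = 8500, c(17,16) = 136, c(17,17) = 1.

8500, 136, 1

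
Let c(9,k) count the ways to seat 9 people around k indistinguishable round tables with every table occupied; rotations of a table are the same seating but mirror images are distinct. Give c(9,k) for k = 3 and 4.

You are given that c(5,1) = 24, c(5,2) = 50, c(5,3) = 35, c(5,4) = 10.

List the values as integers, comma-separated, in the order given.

118124, 67284

[6] T[6,1]:5*24+0=120 · T[6,2]:5*50+24=274 · T[6,3]:5*35+50=225 · T[6,4]:5*10+35=85
[7] T[7,1]:6*120+0=720 · T[7,2]:6*274+120=1764 · T[7,3]:6*225+274=1624 · T[7,4]:6*85+225=735
[8] T[8,2]:7*1764+720=13068 · T[8,3]:7*1624+1764=13132 · T[8,4]:7*735+1624=6769
[9] T[9,3]:8*13132+13068=118124 · T[9,4]:8*6769+13132=67284
Read c(9,3) = 118124, c(9,4) = 67284.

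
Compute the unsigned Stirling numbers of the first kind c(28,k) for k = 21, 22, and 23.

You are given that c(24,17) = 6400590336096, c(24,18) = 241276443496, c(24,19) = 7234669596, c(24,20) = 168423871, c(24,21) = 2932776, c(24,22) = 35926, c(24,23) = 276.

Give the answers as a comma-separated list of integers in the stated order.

@25  (25,18):241276443496·24+6400590336096→12191224980000, (25,19):7234669596·24+241276443496→414908513800, (25,20):168423871·24+7234669596→11276842500, (25,21):2932776·24+168423871→238810495, (25,22):35926·24+2932776→3795000, (25,23):276·24+35926→42550
@26  (26,19):414908513800·25+12191224980000→22563937825000, (26,20):11276842500·25+414908513800→696829576300, (26,21):238810495·25+11276842500→17247104875, (26,22):3795000·25+238810495→333685495, (26,23):42550·25+3795000→4858750
@27  (27,20):696829576300·26+22563937825000→40681506808800, (27,21):17247104875·26+696829576300→1145254303050, (27,22):333685495·26+17247104875→25922927745, (27,23):4858750·26+333685495→460012995
@28  (28,21):1145254303050·27+40681506808800→71603372991150, (28,22):25922927745·27+1145254303050→1845173352165, (28,23):460012995·27+25922927745→38343278610
Read c(28,21) = 71603372991150, c(28,22) = 1845173352165, c(28,23) = 38343278610.

71603372991150, 1845173352165, 38343278610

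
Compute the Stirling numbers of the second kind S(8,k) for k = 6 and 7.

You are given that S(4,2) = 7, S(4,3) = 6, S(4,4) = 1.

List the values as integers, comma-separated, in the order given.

r5: T_5,3=3×6+7=25; T_5,4=4×1+6=10; T_5,5=5×0+1=1
r6: T_6,4=4×10+25=65; T_6,5=5×1+10=15; T_6,6=6×0+1=1
r7: T_7,5=5×15+65=140; T_7,6=6×1+15=21; T_7,7=7×0+1=1
r8: T_8,6=6×21+140=266; T_8,7=7×1+21=28
Read S(8,6) = 266, S(8,7) = 28.

266, 28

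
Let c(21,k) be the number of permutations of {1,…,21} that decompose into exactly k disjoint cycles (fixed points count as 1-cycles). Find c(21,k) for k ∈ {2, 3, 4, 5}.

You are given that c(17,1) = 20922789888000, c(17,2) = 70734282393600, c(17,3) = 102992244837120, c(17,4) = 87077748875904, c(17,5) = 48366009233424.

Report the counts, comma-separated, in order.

i=18: T(18,1)=0+17·20922789888000=355687428096000 | T(18,2)=20922789888000+17·70734282393600=1223405590579200 | T(18,3)=70734282393600+17·102992244837120=1821602444624640 | T(18,4)=102992244837120+17·87077748875904=1583313975727488 | T(18,5)=87077748875904+17·48366009233424=909299905844112
i=19: T(19,1)=0+18·355687428096000=6402373705728000 | T(19,2)=355687428096000+18·1223405590579200=22376988058521600 | T(19,3)=1223405590579200+18·1821602444624640=34012249593822720 | T(19,4)=1821602444624640+18·1583313975727488=30321254007719424 | T(19,5)=1583313975727488+18·909299905844112=17950712280921504
i=20: T(20,1)=0+19·6402373705728000=121645100408832000 | T(20,2)=6402373705728000+19·22376988058521600=431565146817638400 | T(20,3)=22376988058521600+19·34012249593822720=668609730341153280 | T(20,4)=34012249593822720+19·30321254007719424=610116075740491776 | T(20,5)=30321254007719424+19·17950712280921504=371384787345228000
i=21: T(21,2)=121645100408832000+20·431565146817638400=8752948036761600000 | T(21,3)=431565146817638400+20·668609730341153280=13803759753640704000 | T(21,4)=668609730341153280+20·610116075740491776=12870931245150988800 | T(21,5)=610116075740491776+20·371384787345228000=8037811822645051776
Read c(21,2) = 8752948036761600000, c(21,3) = 13803759753640704000, c(21,4) = 12870931245150988800, c(21,5) = 8037811822645051776.

8752948036761600000, 13803759753640704000, 12870931245150988800, 8037811822645051776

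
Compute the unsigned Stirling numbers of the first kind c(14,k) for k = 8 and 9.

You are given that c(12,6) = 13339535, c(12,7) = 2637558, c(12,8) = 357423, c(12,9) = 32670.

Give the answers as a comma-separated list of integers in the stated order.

r13: T_13,7=12×2637558+13339535=44990231; T_13,8=12×357423+2637558=6926634; T_13,9=12×32670+357423=749463
r14: T_14,8=13×6926634+44990231=135036473; T_14,9=13×749463+6926634=16669653
Read c(14,8) = 135036473, c(14,9) = 16669653.

135036473, 16669653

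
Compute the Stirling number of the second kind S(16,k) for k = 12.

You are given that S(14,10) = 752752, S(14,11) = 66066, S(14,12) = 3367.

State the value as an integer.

r15: T_15,11=11×66066+752752=1479478; T_15,12=12×3367+66066=106470
r16: T_16,12=12×106470+1479478=2757118
Read S(16,12) = 2757118.

2757118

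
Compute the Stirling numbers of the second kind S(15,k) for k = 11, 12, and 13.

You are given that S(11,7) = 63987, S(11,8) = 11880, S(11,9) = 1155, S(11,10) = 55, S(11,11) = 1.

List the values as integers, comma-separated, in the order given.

1479478, 106470, 4550

row 12: T[12][8]=8·11880+63987=159027  T[12][9]=9·1155+11880=22275  T[12][10]=10·55+1155=1705  T[12][11]=11·1+55=66  T[12][12]=12·0+1=1
row 13: T[13][9]=9·22275+159027=359502  T[13][10]=10·1705+22275=39325  T[13][11]=11·66+1705=2431  T[13][12]=12·1+66=78  T[13][13]=13·0+1=1
row 14: T[14][10]=10·39325+359502=752752  T[14][11]=11·2431+39325=66066  T[14][12]=12·78+2431=3367  T[14][13]=13·1+78=91
row 15: T[15][11]=11·66066+752752=1479478  T[15][12]=12·3367+66066=106470  T[15][13]=13·91+3367=4550
Read S(15,11) = 1479478, S(15,12) = 106470, S(15,13) = 4550.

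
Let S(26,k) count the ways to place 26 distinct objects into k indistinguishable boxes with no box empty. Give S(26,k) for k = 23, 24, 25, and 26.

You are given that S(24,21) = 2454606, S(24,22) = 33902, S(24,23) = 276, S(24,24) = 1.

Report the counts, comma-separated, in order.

row 25: T[25][22]=22·33902+2454606=3200450  T[25][23]=23·276+33902=40250  T[25][24]=24·1+276=300  T[25][25]=25·0+1=1
row 26: T[26][23]=23·40250+3200450=4126200  T[26][24]=24·300+40250=47450  T[26][25]=25·1+300=325  T[26][26]=26·0+1=1
Read S(26,23) = 4126200, S(26,24) = 47450, S(26,25) = 325, S(26,26) = 1.

4126200, 47450, 325, 1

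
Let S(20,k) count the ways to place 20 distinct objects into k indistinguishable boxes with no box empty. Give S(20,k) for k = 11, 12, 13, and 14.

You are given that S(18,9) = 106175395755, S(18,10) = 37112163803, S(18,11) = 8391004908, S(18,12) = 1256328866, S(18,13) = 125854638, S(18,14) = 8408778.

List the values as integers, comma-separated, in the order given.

1900842429486, 411016633391, 61068660380, 6302524580

r19: T_19,10=10×37112163803+106175395755=477297033785; T_19,11=11×8391004908+37112163803=129413217791; T_19,12=12×1256328866+8391004908=23466951300; T_19,13=13×125854638+1256328866=2892439160; T_19,14=14×8408778+125854638=243577530
r20: T_20,11=11×129413217791+477297033785=1900842429486; T_20,12=12×23466951300+129413217791=411016633391; T_20,13=13×2892439160+23466951300=61068660380; T_20,14=14×243577530+2892439160=6302524580
Read S(20,11) = 1900842429486, S(20,12) = 411016633391, S(20,13) = 61068660380, S(20,14) = 6302524580.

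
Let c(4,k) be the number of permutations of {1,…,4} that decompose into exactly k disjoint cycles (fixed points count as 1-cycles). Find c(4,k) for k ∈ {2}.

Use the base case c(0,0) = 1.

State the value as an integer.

11

row 1: T[1][1]=0·0+1=1
row 2: T[2][1]=1·1+0=1  T[2][2]=1·0+1=1
row 3: T[3][1]=2·1+0=2  T[3][2]=2·1+1=3
row 4: T[4][2]=3·3+2=11
Read c(4,2) = 11.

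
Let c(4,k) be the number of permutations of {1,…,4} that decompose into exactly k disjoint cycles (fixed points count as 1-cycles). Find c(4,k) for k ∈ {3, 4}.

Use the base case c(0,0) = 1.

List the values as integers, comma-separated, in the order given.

@1  (1,1):0·0+1→1
@2  (2,1):1·1+0→1, (2,2):0·1+1→1
@3  (3,2):1·2+1→3, (3,3):0·2+1→1
@4  (4,3):1·3+3→6, (4,4):0·3+1→1
Read c(4,3) = 6, c(4,4) = 1.

6, 1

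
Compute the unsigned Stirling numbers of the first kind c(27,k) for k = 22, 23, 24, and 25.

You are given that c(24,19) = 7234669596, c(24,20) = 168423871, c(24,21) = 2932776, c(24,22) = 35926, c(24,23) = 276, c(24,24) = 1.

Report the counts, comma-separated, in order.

@25  (25,20):168423871·24+7234669596→11276842500, (25,21):2932776·24+168423871→238810495, (25,22):35926·24+2932776→3795000, (25,23):276·24+35926→42550, (25,24):1·24+276→300, (25,25):0·24+1→1
@26  (26,21):238810495·25+11276842500→17247104875, (26,22):3795000·25+238810495→333685495, (26,23):42550·25+3795000→4858750, (26,24):300·25+42550→50050, (26,25):1·25+300→325
@27  (27,22):333685495·26+17247104875→25922927745, (27,23):4858750·26+333685495→460012995, (27,24):50050·26+4858750→6160050, (27,25):325·26+50050→58500
Read c(27,22) = 25922927745, c(27,23) = 460012995, c(27,24) = 6160050, c(27,25) = 58500.

25922927745, 460012995, 6160050, 58500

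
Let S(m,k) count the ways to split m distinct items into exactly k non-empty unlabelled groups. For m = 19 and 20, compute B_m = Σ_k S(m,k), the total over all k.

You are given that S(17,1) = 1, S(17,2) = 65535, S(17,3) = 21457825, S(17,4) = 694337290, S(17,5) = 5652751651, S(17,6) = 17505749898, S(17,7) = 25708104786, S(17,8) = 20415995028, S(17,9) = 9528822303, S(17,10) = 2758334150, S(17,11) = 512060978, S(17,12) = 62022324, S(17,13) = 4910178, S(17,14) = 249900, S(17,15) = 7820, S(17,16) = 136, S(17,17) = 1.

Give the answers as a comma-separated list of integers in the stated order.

5832742205057, 51724158235372

[18] T[18,1]:1*1+0=1 · T[18,2]:2*65535+1=131071 · T[18,3]:3*21457825+65535=64439010 · T[18,4]:4*694337290+21457825=2798806985 · T[18,5]:5*5652751651+694337290=28958095545 · T[18,6]:6*17505749898+5652751651=110687251039 · T[18,7]:7*25708104786+17505749898=197462483400 · T[18,8]:8*20415995028+25708104786=189036065010 · T[18,9]:9*9528822303+20415995028=106175395755 · T[18,10]:10*2758334150+9528822303=37112163803 · T[18,11]:11*512060978+2758334150=8391004908 · T[18,12]:12*62022324+512060978=1256328866 · T[18,13]:13*4910178+62022324=125854638 · T[18,14]:14*249900+4910178=8408778 · T[18,15]:15*7820+249900=367200 · T[18,16]:16*136+7820=9996 · T[18,17]:17*1+136=153 · T[18,18]:18*0+1=1
[19] T[19,1]:1*1+0=1 · T[19,2]:2*131071+1=262143 · T[19,3]:3*64439010+131071=193448101 · T[19,4]:4*2798806985+64439010=11259666950 · T[19,5]:5*28958095545+2798806985=147589284710 · T[19,6]:6*110687251039+28958095545=693081601779 · T[19,7]:7*197462483400+110687251039=1492924634839 · T[19,8]:8*189036065010+197462483400=1709751003480 · T[19,9]:9*106175395755+189036065010=1144614626805 · T[19,10]:10*37112163803+106175395755=477297033785 · T[19,11]:11*8391004908+37112163803=129413217791 · T[19,12]:12*1256328866+8391004908=23466951300 · T[19,13]:13*125854638+1256328866=2892439160 · T[19,14]:14*8408778+125854638=243577530 · T[19,15]:15*367200+8408778=13916778 · T[19,16]:16*9996+367200=527136 · T[19,17]:17*153+9996=12597 · T[19,18]:18*1+153=171 · T[19,19]:19*0+1=1
[20] T[20,1]:1*1+0=1 · T[20,2]:2*262143+1=524287 · T[20,3]:3*193448101+262143=580606446 · T[20,4]:4*11259666950+193448101=45232115901 · T[20,5]:5*147589284710+11259666950=749206090500 · T[20,6]:6*693081601779+147589284710=4306078895384 · T[20,7]:7*1492924634839+693081601779=11143554045652 · T[20,8]:8*1709751003480+1492924634839=15170932662679 · T[20,9]:9*1144614626805+1709751003480=12011282644725 · T[20,10]:10*477297033785+1144614626805=5917584964655 · T[20,11]:11*129413217791+477297033785=1900842429486 · T[20,12]:12*23466951300+129413217791=411016633391 · T[20,13]:13*2892439160+23466951300=61068660380 · T[20,14]:14*243577530+2892439160=6302524580 · T[20,15]:15*13916778+243577530=452329200 · T[20,16]:16*527136+13916778=22350954 · T[20,17]:17*12597+527136=741285 · T[20,18]:18*171+12597=15675 · T[20,19]:19*1+171=190 · T[20,20]:20*0+1=1
B_19 = ΣS(19,k) = 1+262143+193448101+11259666950+147589284710+693081601779+1492924634839+1709751003480+1144614626805+477297033785+129413217791+23466951300+2892439160+243577530+13916778+527136+12597+171+1 = 5832742205057
B_20 = ΣS(20,k) = 1+524287+580606446+45232115901+749206090500+4306078895384+11143554045652+15170932662679+12011282644725+5917584964655+1900842429486+411016633391+61068660380+6302524580+452329200+22350954+741285+15675+190+1 = 51724158235372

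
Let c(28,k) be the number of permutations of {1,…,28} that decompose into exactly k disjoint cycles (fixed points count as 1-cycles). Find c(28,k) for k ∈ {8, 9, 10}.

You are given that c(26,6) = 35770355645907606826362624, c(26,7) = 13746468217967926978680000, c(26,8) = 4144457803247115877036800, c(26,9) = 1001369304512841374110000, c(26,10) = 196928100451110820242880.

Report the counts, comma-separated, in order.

@27  (27,7):13746468217967926978680000·26+35770355645907606826362624→393178529313073708272042624, (27,8):4144457803247115877036800·26+13746468217967926978680000→121502371102392939781636800, (27,9):1001369304512841374110000·26+4144457803247115877036800→30180059720580991603896800, (27,10):196928100451110820242880·26+1001369304512841374110000→6121499916241722700424880
@28  (28,8):121502371102392939781636800·27+393178529313073708272042624→3673742549077683082376236224, (28,9):30180059720580991603896800·27+121502371102392939781636800→936363983558079713086850400, (28,10):6121499916241722700424880·27+30180059720580991603896800→195460557459107504515368560
Read c(28,8) = 3673742549077683082376236224, c(28,9) = 936363983558079713086850400, c(28,10) = 195460557459107504515368560.

3673742549077683082376236224, 936363983558079713086850400, 195460557459107504515368560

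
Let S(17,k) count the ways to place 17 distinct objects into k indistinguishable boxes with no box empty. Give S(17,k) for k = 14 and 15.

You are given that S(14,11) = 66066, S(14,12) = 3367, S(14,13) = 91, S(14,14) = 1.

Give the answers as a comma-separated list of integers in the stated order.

249900, 7820

r15: T_15,12=12×3367+66066=106470; T_15,13=13×91+3367=4550; T_15,14=14×1+91=105; T_15,15=15×0+1=1
r16: T_16,13=13×4550+106470=165620; T_16,14=14×105+4550=6020; T_16,15=15×1+105=120
r17: T_17,14=14×6020+165620=249900; T_17,15=15×120+6020=7820
Read S(17,14) = 249900, S(17,15) = 7820.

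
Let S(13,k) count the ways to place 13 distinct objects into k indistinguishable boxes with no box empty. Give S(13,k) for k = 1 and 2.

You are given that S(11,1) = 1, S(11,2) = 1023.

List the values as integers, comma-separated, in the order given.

1, 4095

i=12: T(12,1)=0+1·1=1 | T(12,2)=1+2·1023=2047
i=13: T(13,1)=0+1·1=1 | T(13,2)=1+2·2047=4095
Read S(13,1) = 1, S(13,2) = 4095.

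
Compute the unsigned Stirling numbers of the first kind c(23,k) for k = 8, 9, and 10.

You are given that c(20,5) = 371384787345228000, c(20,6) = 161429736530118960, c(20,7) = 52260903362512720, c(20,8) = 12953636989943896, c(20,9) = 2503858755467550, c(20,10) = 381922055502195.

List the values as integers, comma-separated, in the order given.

199321978221066137360, 43714229649594412832, 7707401101297361068

[21] T[21,6]:20*161429736530118960+371384787345228000=3599979517947607200 · T[21,7]:20*52260903362512720+161429736530118960=1206647803780373360 · T[21,8]:20*12953636989943896+52260903362512720=311333643161390640 · T[21,9]:20*2503858755467550+12953636989943896=63030812099294896 · T[21,10]:20*381922055502195+2503858755467550=10142299865511450
[22] T[22,7]:21*1206647803780373360+3599979517947607200=28939583397335447760 · T[22,8]:21*311333643161390640+1206647803780373360=7744654310169576800 · T[22,9]:21*63030812099294896+311333643161390640=1634980697246583456 · T[22,10]:21*10142299865511450+63030812099294896=276019109275035346
[23] T[23,8]:22*7744654310169576800+28939583397335447760=199321978221066137360 · T[23,9]:22*1634980697246583456+7744654310169576800=43714229649594412832 · T[23,10]:22*276019109275035346+1634980697246583456=7707401101297361068
Read c(23,8) = 199321978221066137360, c(23,9) = 43714229649594412832, c(23,10) = 7707401101297361068.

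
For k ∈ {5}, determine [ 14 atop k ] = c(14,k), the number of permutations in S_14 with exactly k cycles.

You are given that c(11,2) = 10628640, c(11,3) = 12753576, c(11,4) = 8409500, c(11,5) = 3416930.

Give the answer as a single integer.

[12] T[12,3]:11*12753576+10628640=150917976 · T[12,4]:11*8409500+12753576=105258076 · T[12,5]:11*3416930+8409500=45995730
[13] T[13,4]:12*105258076+150917976=1414014888 · T[13,5]:12*45995730+105258076=657206836
[14] T[14,5]:13*657206836+1414014888=9957703756
Read c(14,5) = 9957703756.

9957703756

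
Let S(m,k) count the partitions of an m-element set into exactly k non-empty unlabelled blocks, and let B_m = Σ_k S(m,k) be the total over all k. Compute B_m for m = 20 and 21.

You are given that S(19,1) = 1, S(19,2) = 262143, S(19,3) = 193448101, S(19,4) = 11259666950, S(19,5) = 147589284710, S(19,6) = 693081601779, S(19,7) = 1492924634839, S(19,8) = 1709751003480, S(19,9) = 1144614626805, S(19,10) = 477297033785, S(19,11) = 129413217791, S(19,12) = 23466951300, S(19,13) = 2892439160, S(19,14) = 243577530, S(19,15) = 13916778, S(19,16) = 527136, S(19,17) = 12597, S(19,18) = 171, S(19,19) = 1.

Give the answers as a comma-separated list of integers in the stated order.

51724158235372, 474869816156751

[20] T[20,1]:1*1+0=1 · T[20,2]:2*262143+1=524287 · T[20,3]:3*193448101+262143=580606446 · T[20,4]:4*11259666950+193448101=45232115901 · T[20,5]:5*147589284710+11259666950=749206090500 · T[20,6]:6*693081601779+147589284710=4306078895384 · T[20,7]:7*1492924634839+693081601779=11143554045652 · T[20,8]:8*1709751003480+1492924634839=15170932662679 · T[20,9]:9*1144614626805+1709751003480=12011282644725 · T[20,10]:10*477297033785+1144614626805=5917584964655 · T[20,11]:11*129413217791+477297033785=1900842429486 · T[20,12]:12*23466951300+129413217791=411016633391 · T[20,13]:13*2892439160+23466951300=61068660380 · T[20,14]:14*243577530+2892439160=6302524580 · T[20,15]:15*13916778+243577530=452329200 · T[20,16]:16*527136+13916778=22350954 · T[20,17]:17*12597+527136=741285 · T[20,18]:18*171+12597=15675 · T[20,19]:19*1+171=190 · T[20,20]:20*0+1=1
[21] T[21,1]:1*1+0=1 · T[21,2]:2*524287+1=1048575 · T[21,3]:3*580606446+524287=1742343625 · T[21,4]:4*45232115901+580606446=181509070050 · T[21,5]:5*749206090500+45232115901=3791262568401 · T[21,6]:6*4306078895384+749206090500=26585679462804 · T[21,7]:7*11143554045652+4306078895384=82310957214948 · T[21,8]:8*15170932662679+11143554045652=132511015347084 · T[21,9]:9*12011282644725+15170932662679=123272476465204 · T[21,10]:10*5917584964655+12011282644725=71187132291275 · T[21,11]:11*1900842429486+5917584964655=26826851689001 · T[21,12]:12*411016633391+1900842429486=6833042030178 · T[21,13]:13*61068660380+411016633391=1204909218331 · T[21,14]:14*6302524580+61068660380=149304004500 · T[21,15]:15*452329200+6302524580=13087462580 · T[21,16]:16*22350954+452329200=809944464 · T[21,17]:17*741285+22350954=34952799 · T[21,18]:18*15675+741285=1023435 · T[21,19]:19*190+15675=19285 · T[21,20]:20*1+190=210 · T[21,21]:21*0+1=1
B_20 = ΣS(20,k) = 1+524287+580606446+45232115901+749206090500+4306078895384+11143554045652+15170932662679+12011282644725+5917584964655+1900842429486+411016633391+61068660380+6302524580+452329200+22350954+741285+15675+190+1 = 51724158235372
B_21 = ΣS(21,k) = 1+1048575+1742343625+181509070050+3791262568401+26585679462804+82310957214948+132511015347084+123272476465204+71187132291275+26826851689001+6833042030178+1204909218331+149304004500+13087462580+809944464+34952799+1023435+19285+210+1 = 474869816156751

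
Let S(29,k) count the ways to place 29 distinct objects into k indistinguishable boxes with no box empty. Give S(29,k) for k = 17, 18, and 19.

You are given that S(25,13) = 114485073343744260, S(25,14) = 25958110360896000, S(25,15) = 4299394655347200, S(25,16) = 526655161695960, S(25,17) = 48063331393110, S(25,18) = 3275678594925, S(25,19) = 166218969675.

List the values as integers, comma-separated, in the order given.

21818248085373723570, 2598531274376323650, 239332331869053150

r26: T_26,14=14×25958110360896000+114485073343744260=477898618396288260; T_26,15=15×4299394655347200+25958110360896000=90449030191104000; T_26,16=16×526655161695960+4299394655347200=12725877242482560; T_26,17=17×48063331393110+526655161695960=1343731795378830; T_26,18=18×3275678594925+48063331393110=107025546101760; T_26,19=19×166218969675+3275678594925=6433839018750
r27: T_27,15=15×90449030191104000+477898618396288260=1834634071262848260; T_27,16=16×12725877242482560+90449030191104000=294063066070824960; T_27,17=17×1343731795378830+12725877242482560=35569317763922670; T_27,18=18×107025546101760+1343731795378830=3270191625210510; T_27,19=19×6433839018750+107025546101760=229268487458010
r28: T_28,16=16×294063066070824960+1834634071262848260=6539643128396047620; T_28,17=17×35569317763922670+294063066070824960=898741468057510350; T_28,18=18×3270191625210510+35569317763922670=94432767017711850; T_28,19=19×229268487458010+3270191625210510=7626292886912700
r29: T_29,17=17×898741468057510350+6539643128396047620=21818248085373723570; T_29,18=18×94432767017711850+898741468057510350=2598531274376323650; T_29,19=19×7626292886912700+94432767017711850=239332331869053150
Read S(29,17) = 21818248085373723570, S(29,18) = 2598531274376323650, S(29,19) = 239332331869053150.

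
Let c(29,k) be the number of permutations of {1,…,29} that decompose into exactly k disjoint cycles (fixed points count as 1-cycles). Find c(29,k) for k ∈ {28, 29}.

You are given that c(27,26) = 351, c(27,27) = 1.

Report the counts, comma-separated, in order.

406, 1

i=28: T(28,27)=351+27·1=378 | T(28,28)=1+27·0=1
i=29: T(29,28)=378+28·1=406 | T(29,29)=1+28·0=1
Read c(29,28) = 406, c(29,29) = 1.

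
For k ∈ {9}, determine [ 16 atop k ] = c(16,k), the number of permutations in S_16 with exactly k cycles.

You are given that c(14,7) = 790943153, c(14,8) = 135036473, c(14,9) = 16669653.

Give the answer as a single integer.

[15] T[15,8]:14*135036473+790943153=2681453775 · T[15,9]:14*16669653+135036473=368411615
[16] T[16,9]:15*368411615+2681453775=8207628000
Read c(16,9) = 8207628000.

8207628000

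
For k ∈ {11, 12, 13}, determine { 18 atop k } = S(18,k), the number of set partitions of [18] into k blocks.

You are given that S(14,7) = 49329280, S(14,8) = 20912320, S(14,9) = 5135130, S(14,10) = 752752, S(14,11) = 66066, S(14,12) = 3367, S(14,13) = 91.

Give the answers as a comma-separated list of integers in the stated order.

8391004908, 1256328866, 125854638

r15: T_15,8=8×20912320+49329280=216627840; T_15,9=9×5135130+20912320=67128490; T_15,10=10×752752+5135130=12662650; T_15,11=11×66066+752752=1479478; T_15,12=12×3367+66066=106470; T_15,13=13×91+3367=4550
r16: T_16,9=9×67128490+216627840=820784250; T_16,10=10×12662650+67128490=193754990; T_16,11=11×1479478+12662650=28936908; T_16,12=12×106470+1479478=2757118; T_16,13=13×4550+106470=165620
r17: T_17,10=10×193754990+820784250=2758334150; T_17,11=11×28936908+193754990=512060978; T_17,12=12×2757118+28936908=62022324; T_17,13=13×165620+2757118=4910178
r18: T_18,11=11×512060978+2758334150=8391004908; T_18,12=12×62022324+512060978=1256328866; T_18,13=13×4910178+62022324=125854638
Read S(18,11) = 8391004908, S(18,12) = 1256328866, S(18,13) = 125854638.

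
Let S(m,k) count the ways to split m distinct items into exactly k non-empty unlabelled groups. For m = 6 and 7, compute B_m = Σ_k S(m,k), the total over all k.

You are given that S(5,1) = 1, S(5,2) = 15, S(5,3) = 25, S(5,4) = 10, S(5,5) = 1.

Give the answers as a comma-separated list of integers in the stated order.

203, 877

[6] T[6,1]:1*1+0=1 · T[6,2]:2*15+1=31 · T[6,3]:3*25+15=90 · T[6,4]:4*10+25=65 · T[6,5]:5*1+10=15 · T[6,6]:6*0+1=1
[7] T[7,1]:1*1+0=1 · T[7,2]:2*31+1=63 · T[7,3]:3*90+31=301 · T[7,4]:4*65+90=350 · T[7,5]:5*15+65=140 · T[7,6]:6*1+15=21 · T[7,7]:7*0+1=1
B_6 = ΣS(6,k) = 1+31+90+65+15+1 = 203
B_7 = ΣS(7,k) = 1+63+301+350+140+21+1 = 877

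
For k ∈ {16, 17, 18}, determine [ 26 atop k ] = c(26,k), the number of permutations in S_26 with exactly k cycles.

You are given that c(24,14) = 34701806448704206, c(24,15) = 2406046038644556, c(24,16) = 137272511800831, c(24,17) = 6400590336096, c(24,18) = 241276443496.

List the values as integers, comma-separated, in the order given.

i=25: T(25,15)=34701806448704206+24·2406046038644556=92446911376173550 | T(25,16)=2406046038644556+24·137272511800831=5700586321864500 | T(25,17)=137272511800831+24·6400590336096=290886679867135 | T(25,18)=6400590336096+24·241276443496=12191224980000
i=26: T(26,16)=92446911376173550+25·5700586321864500=234961569422786050 | T(26,17)=5700586321864500+25·290886679867135=12972753318542875 | T(26,18)=290886679867135+25·12191224980000=595667304367135
Read c(26,16) = 234961569422786050, c(26,17) = 12972753318542875, c(26,18) = 595667304367135.

234961569422786050, 12972753318542875, 595667304367135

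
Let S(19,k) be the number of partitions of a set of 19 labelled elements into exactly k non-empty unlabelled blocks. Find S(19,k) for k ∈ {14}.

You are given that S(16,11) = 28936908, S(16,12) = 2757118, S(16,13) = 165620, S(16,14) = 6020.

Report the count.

[17] T[17,12]:12*2757118+28936908=62022324 · T[17,13]:13*165620+2757118=4910178 · T[17,14]:14*6020+165620=249900
[18] T[18,13]:13*4910178+62022324=125854638 · T[18,14]:14*249900+4910178=8408778
[19] T[19,14]:14*8408778+125854638=243577530
Read S(19,14) = 243577530.

243577530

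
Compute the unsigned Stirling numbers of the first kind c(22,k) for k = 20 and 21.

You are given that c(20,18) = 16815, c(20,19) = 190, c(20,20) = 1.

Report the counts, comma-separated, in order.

25025, 231

@21  (21,19):190·20+16815→20615, (21,20):1·20+190→210, (21,21):0·20+1→1
@22  (22,20):210·21+20615→25025, (22,21):1·21+210→231
Read c(22,20) = 25025, c(22,21) = 231.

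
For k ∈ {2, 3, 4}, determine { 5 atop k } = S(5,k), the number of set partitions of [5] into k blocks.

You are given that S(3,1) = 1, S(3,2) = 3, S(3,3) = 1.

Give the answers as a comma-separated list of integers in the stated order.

15, 25, 10

@4  (4,1):1·1+0→1, (4,2):3·2+1→7, (4,3):1·3+3→6, (4,4):0·4+1→1
@5  (5,2):7·2+1→15, (5,3):6·3+7→25, (5,4):1·4+6→10
Read S(5,2) = 15, S(5,3) = 25, S(5,4) = 10.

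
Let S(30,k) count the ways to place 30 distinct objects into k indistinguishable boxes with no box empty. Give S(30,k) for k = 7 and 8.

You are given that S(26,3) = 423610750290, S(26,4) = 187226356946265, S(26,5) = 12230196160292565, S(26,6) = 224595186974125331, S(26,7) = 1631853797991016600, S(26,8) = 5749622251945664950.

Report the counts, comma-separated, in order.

r27: T_27,4=4×187226356946265+423610750290=749329038535350; T_27,5=5×12230196160292565+187226356946265=61338207158409090; T_27,6=6×224595186974125331+12230196160292565=1359801318005044551; T_27,7=7×1631853797991016600+224595186974125331=11647571772911241531; T_27,8=8×5749622251945664950+1631853797991016600=47628831813556336200
r28: T_28,5=5×61338207158409090+749329038535350=307440364830580800; T_28,6=6×1359801318005044551+61338207158409090=8220146115188676396; T_28,7=7×11647571772911241531+1359801318005044551=82892803728383735268; T_28,8=8×47628831813556336200+11647571772911241531=392678226281361931131
r29: T_29,6=6×8220146115188676396+307440364830580800=49628317055962639176; T_29,7=7×82892803728383735268+8220146115188676396=588469772213874823272; T_29,8=8×392678226281361931131+82892803728383735268=3224318613979279184316
r30: T_30,7=7×588469772213874823272+49628317055962639176=4168916722553086402080; T_30,8=8×3224318613979279184316+588469772213874823272=26383018684048108297800
Read S(30,7) = 4168916722553086402080, S(30,8) = 26383018684048108297800.

4168916722553086402080, 26383018684048108297800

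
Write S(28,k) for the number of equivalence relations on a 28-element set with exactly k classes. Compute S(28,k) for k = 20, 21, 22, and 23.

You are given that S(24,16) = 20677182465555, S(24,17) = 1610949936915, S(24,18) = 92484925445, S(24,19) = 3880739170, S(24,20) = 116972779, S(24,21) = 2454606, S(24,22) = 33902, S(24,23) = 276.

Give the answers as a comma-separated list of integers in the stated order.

474194413703010, 22653141490980, 825906183960, 22693687380

row 25: T[25][17]=17·1610949936915+20677182465555=48063331393110  T[25][18]=18·92484925445+1610949936915=3275678594925  T[25][19]=19·3880739170+92484925445=166218969675  T[25][20]=20·116972779+3880739170=6220194750  T[25][21]=21·2454606+116972779=168519505  T[25][22]=22·33902+2454606=3200450  T[25][23]=23·276+33902=40250
row 26: T[26][18]=18·3275678594925+48063331393110=107025546101760  T[26][19]=19·166218969675+3275678594925=6433839018750  T[26][20]=20·6220194750+166218969675=290622864675  T[26][21]=21·168519505+6220194750=9759104355  T[26][22]=22·3200450+168519505=238929405  T[26][23]=23·40250+3200450=4126200
row 27: T[27][19]=19·6433839018750+107025546101760=229268487458010  T[27][20]=20·290622864675+6433839018750=12246296312250  T[27][21]=21·9759104355+290622864675=495564056130  T[27][22]=22·238929405+9759104355=15015551265  T[27][23]=23·4126200+238929405=333832005
row 28: T[28][20]=20·12246296312250+229268487458010=474194413703010  T[28][21]=21·495564056130+12246296312250=22653141490980  T[28][22]=22·15015551265+495564056130=825906183960  T[28][23]=23·333832005+15015551265=22693687380
Read S(28,20) = 474194413703010, S(28,21) = 22653141490980, S(28,22) = 825906183960, S(28,23) = 22693687380.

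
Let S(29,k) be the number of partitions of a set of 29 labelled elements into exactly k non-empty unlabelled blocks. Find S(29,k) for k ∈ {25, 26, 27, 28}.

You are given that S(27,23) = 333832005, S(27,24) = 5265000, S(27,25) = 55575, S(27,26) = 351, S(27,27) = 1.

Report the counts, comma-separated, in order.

626551380, 8336601, 74907, 406

i=28: T(28,24)=333832005+24·5265000=460192005 | T(28,25)=5265000+25·55575=6654375 | T(28,26)=55575+26·351=64701 | T(28,27)=351+27·1=378 | T(28,28)=1+28·0=1
i=29: T(29,25)=460192005+25·6654375=626551380 | T(29,26)=6654375+26·64701=8336601 | T(29,27)=64701+27·378=74907 | T(29,28)=378+28·1=406
Read S(29,25) = 626551380, S(29,26) = 8336601, S(29,27) = 74907, S(29,28) = 406.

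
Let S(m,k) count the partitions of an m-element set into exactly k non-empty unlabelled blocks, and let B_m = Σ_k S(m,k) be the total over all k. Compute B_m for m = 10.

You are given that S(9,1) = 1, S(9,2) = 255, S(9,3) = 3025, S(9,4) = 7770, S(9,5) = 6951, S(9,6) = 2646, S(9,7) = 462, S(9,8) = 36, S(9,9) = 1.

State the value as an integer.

row 10: T[10][1]=1·1+0=1  T[10][2]=2·255+1=511  T[10][3]=3·3025+255=9330  T[10][4]=4·7770+3025=34105  T[10][5]=5·6951+7770=42525  T[10][6]=6·2646+6951=22827  T[10][7]=7·462+2646=5880  T[10][8]=8·36+462=750  T[10][9]=9·1+36=45  T[10][10]=10·0+1=1
B_10 = ΣS(10,k) = 1+511+9330+34105+42525+22827+5880+750+45+1 = 115975

115975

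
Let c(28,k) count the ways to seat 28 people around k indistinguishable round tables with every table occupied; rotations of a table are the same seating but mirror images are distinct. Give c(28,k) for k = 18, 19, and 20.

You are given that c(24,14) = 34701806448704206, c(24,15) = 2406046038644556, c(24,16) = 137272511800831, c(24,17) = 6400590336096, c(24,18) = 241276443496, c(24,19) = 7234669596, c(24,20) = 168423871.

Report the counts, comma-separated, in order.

@25  (25,15):2406046038644556·24+34701806448704206→92446911376173550, (25,16):137272511800831·24+2406046038644556→5700586321864500, (25,17):6400590336096·24+137272511800831→290886679867135, (25,18):241276443496·24+6400590336096→12191224980000, (25,19):7234669596·24+241276443496→414908513800, (25,20):168423871·24+7234669596→11276842500
@26  (26,16):5700586321864500·25+92446911376173550→234961569422786050, (26,17):290886679867135·25+5700586321864500→12972753318542875, (26,18):12191224980000·25+290886679867135→595667304367135, (26,19):414908513800·25+12191224980000→22563937825000, (26,20):11276842500·25+414908513800→696829576300
@27  (27,17):12972753318542875·26+234961569422786050→572253155704900800, (27,18):595667304367135·26+12972753318542875→28460103232088385, (27,19):22563937825000·26+595667304367135→1182329687817135, (27,20):696829576300·26+22563937825000→40681506808800
@28  (28,18):28460103232088385·27+572253155704900800→1340675942971287195, (28,19):1182329687817135·27+28460103232088385→60383004803151030, (28,20):40681506808800·27+1182329687817135→2280730371654735
Read c(28,18) = 1340675942971287195, c(28,19) = 60383004803151030, c(28,20) = 2280730371654735.

1340675942971287195, 60383004803151030, 2280730371654735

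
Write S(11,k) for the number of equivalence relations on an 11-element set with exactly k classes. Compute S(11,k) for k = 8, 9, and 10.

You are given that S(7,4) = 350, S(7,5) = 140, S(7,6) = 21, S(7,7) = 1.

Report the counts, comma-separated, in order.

11880, 1155, 55

i=8: T(8,5)=350+5·140=1050 | T(8,6)=140+6·21=266 | T(8,7)=21+7·1=28 | T(8,8)=1+8·0=1
i=9: T(9,6)=1050+6·266=2646 | T(9,7)=266+7·28=462 | T(9,8)=28+8·1=36 | T(9,9)=1+9·0=1
i=10: T(10,7)=2646+7·462=5880 | T(10,8)=462+8·36=750 | T(10,9)=36+9·1=45 | T(10,10)=1+10·0=1
i=11: T(11,8)=5880+8·750=11880 | T(11,9)=750+9·45=1155 | T(11,10)=45+10·1=55
Read S(11,8) = 11880, S(11,9) = 1155, S(11,10) = 55.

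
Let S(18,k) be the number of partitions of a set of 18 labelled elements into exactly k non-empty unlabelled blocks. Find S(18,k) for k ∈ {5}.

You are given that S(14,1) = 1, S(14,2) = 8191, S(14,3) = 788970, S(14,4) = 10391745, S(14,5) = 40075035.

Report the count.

28958095545

r15: T_15,2=2×8191+1=16383; T_15,3=3×788970+8191=2375101; T_15,4=4×10391745+788970=42355950; T_15,5=5×40075035+10391745=210766920
r16: T_16,3=3×2375101+16383=7141686; T_16,4=4×42355950+2375101=171798901; T_16,5=5×210766920+42355950=1096190550
r17: T_17,4=4×171798901+7141686=694337290; T_17,5=5×1096190550+171798901=5652751651
r18: T_18,5=5×5652751651+694337290=28958095545
Read S(18,5) = 28958095545.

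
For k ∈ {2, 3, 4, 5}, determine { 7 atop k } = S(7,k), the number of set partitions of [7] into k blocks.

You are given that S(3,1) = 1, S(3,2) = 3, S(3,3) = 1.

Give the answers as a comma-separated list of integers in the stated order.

63, 301, 350, 140

i=4: T(4,1)=0+1·1=1 | T(4,2)=1+2·3=7 | T(4,3)=3+3·1=6 | T(4,4)=1+4·0=1
i=5: T(5,1)=0+1·1=1 | T(5,2)=1+2·7=15 | T(5,3)=7+3·6=25 | T(5,4)=6+4·1=10 | T(5,5)=1+5·0=1
i=6: T(6,1)=0+1·1=1 | T(6,2)=1+2·15=31 | T(6,3)=15+3·25=90 | T(6,4)=25+4·10=65 | T(6,5)=10+5·1=15
i=7: T(7,2)=1+2·31=63 | T(7,3)=31+3·90=301 | T(7,4)=90+4·65=350 | T(7,5)=65+5·15=140
Read S(7,2) = 63, S(7,3) = 301, S(7,4) = 350, S(7,5) = 140.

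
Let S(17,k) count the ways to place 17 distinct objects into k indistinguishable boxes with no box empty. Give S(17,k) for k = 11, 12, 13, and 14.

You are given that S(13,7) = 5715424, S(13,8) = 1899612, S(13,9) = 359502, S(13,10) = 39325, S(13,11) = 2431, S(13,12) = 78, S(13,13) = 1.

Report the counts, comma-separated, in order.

[14] T[14,8]:8*1899612+5715424=20912320 · T[14,9]:9*359502+1899612=5135130 · T[14,10]:10*39325+359502=752752 · T[14,11]:11*2431+39325=66066 · T[14,12]:12*78+2431=3367 · T[14,13]:13*1+78=91 · T[14,14]:14*0+1=1
[15] T[15,9]:9*5135130+20912320=67128490 · T[15,10]:10*752752+5135130=12662650 · T[15,11]:11*66066+752752=1479478 · T[15,12]:12*3367+66066=106470 · T[15,13]:13*91+3367=4550 · T[15,14]:14*1+91=105
[16] T[16,10]:10*12662650+67128490=193754990 · T[16,11]:11*1479478+12662650=28936908 · T[16,12]:12*106470+1479478=2757118 · T[16,13]:13*4550+106470=165620 · T[16,14]:14*105+4550=6020
[17] T[17,11]:11*28936908+193754990=512060978 · T[17,12]:12*2757118+28936908=62022324 · T[17,13]:13*165620+2757118=4910178 · T[17,14]:14*6020+165620=249900
Read S(17,11) = 512060978, S(17,12) = 62022324, S(17,13) = 4910178, S(17,14) = 249900.

512060978, 62022324, 4910178, 249900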